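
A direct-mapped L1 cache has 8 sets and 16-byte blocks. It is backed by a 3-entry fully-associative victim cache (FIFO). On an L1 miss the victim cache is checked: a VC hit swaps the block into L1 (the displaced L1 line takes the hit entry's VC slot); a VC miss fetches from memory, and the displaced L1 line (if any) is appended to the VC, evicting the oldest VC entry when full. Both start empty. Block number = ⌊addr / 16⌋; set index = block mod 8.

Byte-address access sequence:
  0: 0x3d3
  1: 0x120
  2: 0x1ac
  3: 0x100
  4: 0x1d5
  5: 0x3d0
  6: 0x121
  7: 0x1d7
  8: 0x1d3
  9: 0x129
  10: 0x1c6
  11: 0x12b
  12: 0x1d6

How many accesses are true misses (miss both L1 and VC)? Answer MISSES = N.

MISSES = 6

#0 0x3d3→b61/s5 MISS; vc=[]
#1 0x120→b18/s2 MISS; vc=[]
#2 0x1ac→b26/s2 MISS; vc=[18]
#3 0x100→b16/s0 MISS; vc=[18]
#4 0x1d5→b29/s5 MISS; vc=[18,61]
#5 0x3d0→b61/s5 VC-HIT; vc=[18,29]
#6 0x121→b18/s2 VC-HIT; vc=[26,29]
#7 0x1d7→b29/s5 VC-HIT; vc=[26,61]
#8 0x1d3→b29/s5 L1-HIT; vc=[26,61]
#9 0x129→b18/s2 L1-HIT; vc=[26,61]
#10 0x1c6→b28/s4 MISS; vc=[26,61]
#11 0x12b→b18/s2 L1-HIT; vc=[26,61]
#12 0x1d6→b29/s5 L1-HIT; vc=[26,61]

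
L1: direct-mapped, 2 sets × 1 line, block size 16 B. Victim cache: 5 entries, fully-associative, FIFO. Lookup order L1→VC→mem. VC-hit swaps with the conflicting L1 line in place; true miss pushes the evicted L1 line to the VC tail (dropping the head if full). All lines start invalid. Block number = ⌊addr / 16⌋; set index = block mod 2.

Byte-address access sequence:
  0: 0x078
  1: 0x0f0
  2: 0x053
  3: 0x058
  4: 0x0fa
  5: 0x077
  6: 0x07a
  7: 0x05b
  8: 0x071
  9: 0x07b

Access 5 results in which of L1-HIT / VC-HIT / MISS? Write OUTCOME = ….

OUTCOME = VC-HIT

#0 0x78→b7/s1 MISS; vc=[]
#1 0xf0→b15/s1 MISS; vc=[7]
#2 0x53→b5/s1 MISS; vc=[7,15]
#3 0x58→b5/s1 L1-HIT; vc=[7,15]
#4 0xfa→b15/s1 VC-HIT; vc=[7,5]
#5 0x77→b7/s1 VC-HIT; vc=[15,5]
#6 0x7a→b7/s1 L1-HIT; vc=[15,5]
#7 0x5b→b5/s1 VC-HIT; vc=[15,7]
#8 0x71→b7/s1 VC-HIT; vc=[15,5]
#9 0x7b→b7/s1 L1-HIT; vc=[15,5]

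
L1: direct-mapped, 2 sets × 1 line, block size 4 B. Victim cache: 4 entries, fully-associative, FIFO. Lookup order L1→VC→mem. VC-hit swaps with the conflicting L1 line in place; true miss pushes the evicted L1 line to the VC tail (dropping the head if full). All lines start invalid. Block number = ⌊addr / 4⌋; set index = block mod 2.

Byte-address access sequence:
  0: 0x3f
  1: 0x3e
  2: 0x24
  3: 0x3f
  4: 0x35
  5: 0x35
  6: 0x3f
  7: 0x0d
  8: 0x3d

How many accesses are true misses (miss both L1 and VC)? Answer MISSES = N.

  [0] addr=0x3f blk=15 s=1: MISS | VC []
  [1] addr=0x3e blk=15 s=1: L1-HIT | VC []
  [2] addr=0x24 blk=9 s=1: MISS | VC [15]
  [3] addr=0x3f blk=15 s=1: VC-HIT | VC [9]
  [4] addr=0x35 blk=13 s=1: MISS | VC [9, 15]
  [5] addr=0x35 blk=13 s=1: L1-HIT | VC [9, 15]
  [6] addr=0x3f blk=15 s=1: VC-HIT | VC [9, 13]
  [7] addr=0xd blk=3 s=1: MISS | VC [9, 13, 15]
  [8] addr=0x3d blk=15 s=1: VC-HIT | VC [9, 13, 3]

MISSES = 4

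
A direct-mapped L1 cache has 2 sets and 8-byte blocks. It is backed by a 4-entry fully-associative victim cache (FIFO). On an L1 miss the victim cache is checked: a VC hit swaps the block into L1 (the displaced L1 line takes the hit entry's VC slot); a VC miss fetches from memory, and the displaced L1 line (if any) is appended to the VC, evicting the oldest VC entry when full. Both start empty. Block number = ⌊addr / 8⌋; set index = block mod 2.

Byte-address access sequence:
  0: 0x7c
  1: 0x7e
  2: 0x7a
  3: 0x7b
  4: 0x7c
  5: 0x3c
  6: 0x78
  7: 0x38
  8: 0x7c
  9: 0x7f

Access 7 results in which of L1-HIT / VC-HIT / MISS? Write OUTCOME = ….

OUTCOME = VC-HIT

#0 0x7c→b15/s1 MISS; vc=[]
#1 0x7e→b15/s1 L1-HIT; vc=[]
#2 0x7a→b15/s1 L1-HIT; vc=[]
#3 0x7b→b15/s1 L1-HIT; vc=[]
#4 0x7c→b15/s1 L1-HIT; vc=[]
#5 0x3c→b7/s1 MISS; vc=[15]
#6 0x78→b15/s1 VC-HIT; vc=[7]
#7 0x38→b7/s1 VC-HIT; vc=[15]
#8 0x7c→b15/s1 VC-HIT; vc=[7]
#9 0x7f→b15/s1 L1-HIT; vc=[7]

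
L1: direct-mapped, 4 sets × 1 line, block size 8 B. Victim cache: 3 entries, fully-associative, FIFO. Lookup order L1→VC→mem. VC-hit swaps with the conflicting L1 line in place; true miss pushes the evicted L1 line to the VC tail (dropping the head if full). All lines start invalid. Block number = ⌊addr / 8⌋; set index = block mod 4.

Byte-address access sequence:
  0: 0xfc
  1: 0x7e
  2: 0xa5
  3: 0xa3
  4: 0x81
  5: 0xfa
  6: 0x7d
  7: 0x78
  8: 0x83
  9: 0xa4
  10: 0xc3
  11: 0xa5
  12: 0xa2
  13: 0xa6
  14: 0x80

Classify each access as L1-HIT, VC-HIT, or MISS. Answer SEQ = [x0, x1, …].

SEQ = [MISS, MISS, MISS, L1-HIT, MISS, VC-HIT, VC-HIT, L1-HIT, L1-HIT, VC-HIT, MISS, VC-HIT, L1-HIT, L1-HIT, VC-HIT]

#0 0xfc→b31/s3 MISS; vc=[]
#1 0x7e→b15/s3 MISS; vc=[31]
#2 0xa5→b20/s0 MISS; vc=[31]
#3 0xa3→b20/s0 L1-HIT; vc=[31]
#4 0x81→b16/s0 MISS; vc=[31,20]
#5 0xfa→b31/s3 VC-HIT; vc=[15,20]
#6 0x7d→b15/s3 VC-HIT; vc=[31,20]
#7 0x78→b15/s3 L1-HIT; vc=[31,20]
#8 0x83→b16/s0 L1-HIT; vc=[31,20]
#9 0xa4→b20/s0 VC-HIT; vc=[31,16]
#10 0xc3→b24/s0 MISS; vc=[31,16,20]
#11 0xa5→b20/s0 VC-HIT; vc=[31,16,24]
#12 0xa2→b20/s0 L1-HIT; vc=[31,16,24]
#13 0xa6→b20/s0 L1-HIT; vc=[31,16,24]
#14 0x80→b16/s0 VC-HIT; vc=[31,20,24]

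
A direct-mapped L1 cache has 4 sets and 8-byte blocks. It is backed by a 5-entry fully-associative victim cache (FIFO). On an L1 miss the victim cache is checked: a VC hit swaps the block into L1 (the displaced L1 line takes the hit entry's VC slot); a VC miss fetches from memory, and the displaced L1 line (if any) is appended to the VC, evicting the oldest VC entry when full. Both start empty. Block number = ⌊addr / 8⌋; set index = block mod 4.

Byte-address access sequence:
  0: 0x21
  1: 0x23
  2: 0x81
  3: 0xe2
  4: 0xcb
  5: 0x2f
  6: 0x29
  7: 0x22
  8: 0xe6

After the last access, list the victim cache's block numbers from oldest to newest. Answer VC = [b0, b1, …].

0: 0x21 (blk 4, set 0) → MISS  vc=[]
1: 0x23 (blk 4, set 0) → L1-HIT  vc=[]
2: 0x81 (blk 16, set 0) → MISS  vc=[4]
3: 0xe2 (blk 28, set 0) → MISS  vc=[4, 16]
4: 0xcb (blk 25, set 1) → MISS  vc=[4, 16]
5: 0x2f (blk 5, set 1) → MISS  vc=[4, 16, 25]
6: 0x29 (blk 5, set 1) → L1-HIT  vc=[4, 16, 25]
7: 0x22 (blk 4, set 0) → VC-HIT  vc=[28, 16, 25]
8: 0xe6 (blk 28, set 0) → VC-HIT  vc=[4, 16, 25]

VC = [4, 16, 25]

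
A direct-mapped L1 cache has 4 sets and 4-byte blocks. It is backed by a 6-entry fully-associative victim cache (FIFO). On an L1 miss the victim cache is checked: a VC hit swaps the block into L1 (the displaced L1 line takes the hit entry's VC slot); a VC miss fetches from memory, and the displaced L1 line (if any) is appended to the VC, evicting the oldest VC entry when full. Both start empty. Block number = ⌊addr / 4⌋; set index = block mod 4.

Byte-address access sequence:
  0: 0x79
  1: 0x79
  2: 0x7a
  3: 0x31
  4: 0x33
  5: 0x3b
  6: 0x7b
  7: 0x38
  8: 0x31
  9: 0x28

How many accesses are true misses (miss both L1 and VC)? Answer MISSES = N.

#0 0x79→b30/s2 MISS; vc=[]
#1 0x79→b30/s2 L1-HIT; vc=[]
#2 0x7a→b30/s2 L1-HIT; vc=[]
#3 0x31→b12/s0 MISS; vc=[]
#4 0x33→b12/s0 L1-HIT; vc=[]
#5 0x3b→b14/s2 MISS; vc=[30]
#6 0x7b→b30/s2 VC-HIT; vc=[14]
#7 0x38→b14/s2 VC-HIT; vc=[30]
#8 0x31→b12/s0 L1-HIT; vc=[30]
#9 0x28→b10/s2 MISS; vc=[30,14]

MISSES = 4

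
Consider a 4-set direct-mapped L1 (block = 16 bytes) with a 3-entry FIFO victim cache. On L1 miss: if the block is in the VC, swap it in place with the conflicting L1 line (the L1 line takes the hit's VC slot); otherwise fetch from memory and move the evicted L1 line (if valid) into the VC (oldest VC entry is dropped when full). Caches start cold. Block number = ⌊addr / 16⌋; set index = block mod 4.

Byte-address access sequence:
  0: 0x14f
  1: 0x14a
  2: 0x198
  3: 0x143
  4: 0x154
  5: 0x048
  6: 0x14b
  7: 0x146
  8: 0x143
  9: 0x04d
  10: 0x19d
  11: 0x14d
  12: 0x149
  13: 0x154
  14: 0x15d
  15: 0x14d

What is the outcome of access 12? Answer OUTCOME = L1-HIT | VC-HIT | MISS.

OUTCOME = L1-HIT

0: 0x14f (blk 20, set 0) → MISS  vc=[]
1: 0x14a (blk 20, set 0) → L1-HIT  vc=[]
2: 0x198 (blk 25, set 1) → MISS  vc=[]
3: 0x143 (blk 20, set 0) → L1-HIT  vc=[]
4: 0x154 (blk 21, set 1) → MISS  vc=[25]
5: 0x48 (blk 4, set 0) → MISS  vc=[25, 20]
6: 0x14b (blk 20, set 0) → VC-HIT  vc=[25, 4]
7: 0x146 (blk 20, set 0) → L1-HIT  vc=[25, 4]
8: 0x143 (blk 20, set 0) → L1-HIT  vc=[25, 4]
9: 0x4d (blk 4, set 0) → VC-HIT  vc=[25, 20]
10: 0x19d (blk 25, set 1) → VC-HIT  vc=[21, 20]
11: 0x14d (blk 20, set 0) → VC-HIT  vc=[21, 4]
12: 0x149 (blk 20, set 0) → L1-HIT  vc=[21, 4]
13: 0x154 (blk 21, set 1) → VC-HIT  vc=[25, 4]
14: 0x15d (blk 21, set 1) → L1-HIT  vc=[25, 4]
15: 0x14d (blk 20, set 0) → L1-HIT  vc=[25, 4]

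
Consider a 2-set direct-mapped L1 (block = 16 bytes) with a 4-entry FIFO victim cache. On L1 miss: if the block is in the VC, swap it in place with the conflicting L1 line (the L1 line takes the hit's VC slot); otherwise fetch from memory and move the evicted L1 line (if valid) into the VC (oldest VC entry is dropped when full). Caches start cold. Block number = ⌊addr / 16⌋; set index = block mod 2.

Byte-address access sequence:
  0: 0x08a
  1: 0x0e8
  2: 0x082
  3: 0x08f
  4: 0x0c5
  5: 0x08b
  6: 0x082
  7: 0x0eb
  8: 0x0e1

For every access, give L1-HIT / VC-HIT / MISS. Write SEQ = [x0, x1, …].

SEQ = [MISS, MISS, VC-HIT, L1-HIT, MISS, VC-HIT, L1-HIT, VC-HIT, L1-HIT]

#0 0x8a→b8/s0 MISS; vc=[]
#1 0xe8→b14/s0 MISS; vc=[8]
#2 0x82→b8/s0 VC-HIT; vc=[14]
#3 0x8f→b8/s0 L1-HIT; vc=[14]
#4 0xc5→b12/s0 MISS; vc=[14,8]
#5 0x8b→b8/s0 VC-HIT; vc=[14,12]
#6 0x82→b8/s0 L1-HIT; vc=[14,12]
#7 0xeb→b14/s0 VC-HIT; vc=[8,12]
#8 0xe1→b14/s0 L1-HIT; vc=[8,12]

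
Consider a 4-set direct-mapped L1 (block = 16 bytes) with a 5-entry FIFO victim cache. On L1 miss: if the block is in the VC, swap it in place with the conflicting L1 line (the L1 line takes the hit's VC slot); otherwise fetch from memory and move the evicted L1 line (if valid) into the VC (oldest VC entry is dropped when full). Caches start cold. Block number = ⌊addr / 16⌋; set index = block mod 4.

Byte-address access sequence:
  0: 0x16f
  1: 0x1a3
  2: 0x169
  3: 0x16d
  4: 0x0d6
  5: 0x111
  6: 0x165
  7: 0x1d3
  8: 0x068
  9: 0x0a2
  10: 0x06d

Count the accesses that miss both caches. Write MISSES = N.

#0 0x16f→b22/s2 MISS; vc=[]
#1 0x1a3→b26/s2 MISS; vc=[22]
#2 0x169→b22/s2 VC-HIT; vc=[26]
#3 0x16d→b22/s2 L1-HIT; vc=[26]
#4 0xd6→b13/s1 MISS; vc=[26]
#5 0x111→b17/s1 MISS; vc=[26,13]
#6 0x165→b22/s2 L1-HIT; vc=[26,13]
#7 0x1d3→b29/s1 MISS; vc=[26,13,17]
#8 0x68→b6/s2 MISS; vc=[26,13,17,22]
#9 0xa2→b10/s2 MISS; vc=[26,13,17,22,6]
#10 0x6d→b6/s2 VC-HIT; vc=[26,13,17,22,10]

MISSES = 7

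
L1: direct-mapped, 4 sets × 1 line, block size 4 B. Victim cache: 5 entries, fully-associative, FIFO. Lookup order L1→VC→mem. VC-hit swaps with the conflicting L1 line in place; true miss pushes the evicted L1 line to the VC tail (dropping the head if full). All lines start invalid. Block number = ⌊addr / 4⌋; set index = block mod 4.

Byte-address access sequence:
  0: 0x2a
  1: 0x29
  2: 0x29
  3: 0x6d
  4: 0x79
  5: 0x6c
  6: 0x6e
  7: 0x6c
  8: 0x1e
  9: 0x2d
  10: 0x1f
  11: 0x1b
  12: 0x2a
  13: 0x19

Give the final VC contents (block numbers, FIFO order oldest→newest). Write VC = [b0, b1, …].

VC = [10, 27, 11, 30]

0: 0x2a (blk 10, set 2) → MISS  vc=[]
1: 0x29 (blk 10, set 2) → L1-HIT  vc=[]
2: 0x29 (blk 10, set 2) → L1-HIT  vc=[]
3: 0x6d (blk 27, set 3) → MISS  vc=[]
4: 0x79 (blk 30, set 2) → MISS  vc=[10]
5: 0x6c (blk 27, set 3) → L1-HIT  vc=[10]
6: 0x6e (blk 27, set 3) → L1-HIT  vc=[10]
7: 0x6c (blk 27, set 3) → L1-HIT  vc=[10]
8: 0x1e (blk 7, set 3) → MISS  vc=[10, 27]
9: 0x2d (blk 11, set 3) → MISS  vc=[10, 27, 7]
10: 0x1f (blk 7, set 3) → VC-HIT  vc=[10, 27, 11]
11: 0x1b (blk 6, set 2) → MISS  vc=[10, 27, 11, 30]
12: 0x2a (blk 10, set 2) → VC-HIT  vc=[6, 27, 11, 30]
13: 0x19 (blk 6, set 2) → VC-HIT  vc=[10, 27, 11, 30]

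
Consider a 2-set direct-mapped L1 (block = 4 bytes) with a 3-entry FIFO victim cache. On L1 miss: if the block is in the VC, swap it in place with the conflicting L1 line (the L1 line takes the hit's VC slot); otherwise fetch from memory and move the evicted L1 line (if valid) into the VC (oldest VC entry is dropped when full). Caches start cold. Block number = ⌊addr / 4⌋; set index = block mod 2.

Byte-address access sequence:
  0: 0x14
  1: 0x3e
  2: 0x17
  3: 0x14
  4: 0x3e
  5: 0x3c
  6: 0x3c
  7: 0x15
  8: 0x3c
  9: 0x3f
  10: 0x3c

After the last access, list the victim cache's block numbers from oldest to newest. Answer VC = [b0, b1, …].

VC = [5]

0: 0x14 (blk 5, set 1) → MISS  vc=[]
1: 0x3e (blk 15, set 1) → MISS  vc=[5]
2: 0x17 (blk 5, set 1) → VC-HIT  vc=[15]
3: 0x14 (blk 5, set 1) → L1-HIT  vc=[15]
4: 0x3e (blk 15, set 1) → VC-HIT  vc=[5]
5: 0x3c (blk 15, set 1) → L1-HIT  vc=[5]
6: 0x3c (blk 15, set 1) → L1-HIT  vc=[5]
7: 0x15 (blk 5, set 1) → VC-HIT  vc=[15]
8: 0x3c (blk 15, set 1) → VC-HIT  vc=[5]
9: 0x3f (blk 15, set 1) → L1-HIT  vc=[5]
10: 0x3c (blk 15, set 1) → L1-HIT  vc=[5]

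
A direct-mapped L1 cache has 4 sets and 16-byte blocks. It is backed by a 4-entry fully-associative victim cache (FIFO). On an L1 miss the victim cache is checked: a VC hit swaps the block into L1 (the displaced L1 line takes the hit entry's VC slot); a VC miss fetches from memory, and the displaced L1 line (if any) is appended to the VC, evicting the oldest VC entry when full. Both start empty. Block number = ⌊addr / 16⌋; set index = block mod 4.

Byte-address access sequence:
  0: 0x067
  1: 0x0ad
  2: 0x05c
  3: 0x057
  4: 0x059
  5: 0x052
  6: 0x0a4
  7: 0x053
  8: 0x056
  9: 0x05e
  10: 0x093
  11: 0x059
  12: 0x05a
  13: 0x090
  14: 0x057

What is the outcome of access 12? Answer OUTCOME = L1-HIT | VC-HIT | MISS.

OUTCOME = L1-HIT

0: 0x67 (blk 6, set 2) → MISS  vc=[]
1: 0xad (blk 10, set 2) → MISS  vc=[6]
2: 0x5c (blk 5, set 1) → MISS  vc=[6]
3: 0x57 (blk 5, set 1) → L1-HIT  vc=[6]
4: 0x59 (blk 5, set 1) → L1-HIT  vc=[6]
5: 0x52 (blk 5, set 1) → L1-HIT  vc=[6]
6: 0xa4 (blk 10, set 2) → L1-HIT  vc=[6]
7: 0x53 (blk 5, set 1) → L1-HIT  vc=[6]
8: 0x56 (blk 5, set 1) → L1-HIT  vc=[6]
9: 0x5e (blk 5, set 1) → L1-HIT  vc=[6]
10: 0x93 (blk 9, set 1) → MISS  vc=[6, 5]
11: 0x59 (blk 5, set 1) → VC-HIT  vc=[6, 9]
12: 0x5a (blk 5, set 1) → L1-HIT  vc=[6, 9]
13: 0x90 (blk 9, set 1) → VC-HIT  vc=[6, 5]
14: 0x57 (blk 5, set 1) → VC-HIT  vc=[6, 9]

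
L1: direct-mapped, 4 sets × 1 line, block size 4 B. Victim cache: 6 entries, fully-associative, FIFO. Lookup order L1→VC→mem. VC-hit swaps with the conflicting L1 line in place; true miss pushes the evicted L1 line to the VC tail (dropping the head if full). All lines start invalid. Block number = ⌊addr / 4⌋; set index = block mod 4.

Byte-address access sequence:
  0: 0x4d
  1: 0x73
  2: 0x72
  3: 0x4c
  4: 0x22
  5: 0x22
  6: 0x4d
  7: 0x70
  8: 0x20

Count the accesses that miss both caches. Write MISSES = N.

MISSES = 3

  [0] addr=0x4d blk=19 s=3: MISS | VC []
  [1] addr=0x73 blk=28 s=0: MISS | VC []
  [2] addr=0x72 blk=28 s=0: L1-HIT | VC []
  [3] addr=0x4c blk=19 s=3: L1-HIT | VC []
  [4] addr=0x22 blk=8 s=0: MISS | VC [28]
  [5] addr=0x22 blk=8 s=0: L1-HIT | VC [28]
  [6] addr=0x4d blk=19 s=3: L1-HIT | VC [28]
  [7] addr=0x70 blk=28 s=0: VC-HIT | VC [8]
  [8] addr=0x20 blk=8 s=0: VC-HIT | VC [28]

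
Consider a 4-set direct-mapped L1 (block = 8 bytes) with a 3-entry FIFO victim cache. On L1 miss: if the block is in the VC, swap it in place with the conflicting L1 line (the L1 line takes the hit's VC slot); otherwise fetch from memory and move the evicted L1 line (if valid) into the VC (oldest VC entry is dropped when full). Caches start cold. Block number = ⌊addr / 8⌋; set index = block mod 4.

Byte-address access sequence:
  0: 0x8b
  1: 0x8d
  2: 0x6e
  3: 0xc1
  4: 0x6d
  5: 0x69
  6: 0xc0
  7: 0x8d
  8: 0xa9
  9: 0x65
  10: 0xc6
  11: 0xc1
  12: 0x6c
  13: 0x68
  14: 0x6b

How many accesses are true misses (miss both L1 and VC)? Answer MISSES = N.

  [0] addr=0x8b blk=17 s=1: MISS | VC []
  [1] addr=0x8d blk=17 s=1: L1-HIT | VC []
  [2] addr=0x6e blk=13 s=1: MISS | VC [17]
  [3] addr=0xc1 blk=24 s=0: MISS | VC [17]
  [4] addr=0x6d blk=13 s=1: L1-HIT | VC [17]
  [5] addr=0x69 blk=13 s=1: L1-HIT | VC [17]
  [6] addr=0xc0 blk=24 s=0: L1-HIT | VC [17]
  [7] addr=0x8d blk=17 s=1: VC-HIT | VC [13]
  [8] addr=0xa9 blk=21 s=1: MISS | VC [13, 17]
  [9] addr=0x65 blk=12 s=0: MISS | VC [13, 17, 24]
  [10] addr=0xc6 blk=24 s=0: VC-HIT | VC [13, 17, 12]
  [11] addr=0xc1 blk=24 s=0: L1-HIT | VC [13, 17, 12]
  [12] addr=0x6c blk=13 s=1: VC-HIT | VC [21, 17, 12]
  [13] addr=0x68 blk=13 s=1: L1-HIT | VC [21, 17, 12]
  [14] addr=0x6b blk=13 s=1: L1-HIT | VC [21, 17, 12]

MISSES = 5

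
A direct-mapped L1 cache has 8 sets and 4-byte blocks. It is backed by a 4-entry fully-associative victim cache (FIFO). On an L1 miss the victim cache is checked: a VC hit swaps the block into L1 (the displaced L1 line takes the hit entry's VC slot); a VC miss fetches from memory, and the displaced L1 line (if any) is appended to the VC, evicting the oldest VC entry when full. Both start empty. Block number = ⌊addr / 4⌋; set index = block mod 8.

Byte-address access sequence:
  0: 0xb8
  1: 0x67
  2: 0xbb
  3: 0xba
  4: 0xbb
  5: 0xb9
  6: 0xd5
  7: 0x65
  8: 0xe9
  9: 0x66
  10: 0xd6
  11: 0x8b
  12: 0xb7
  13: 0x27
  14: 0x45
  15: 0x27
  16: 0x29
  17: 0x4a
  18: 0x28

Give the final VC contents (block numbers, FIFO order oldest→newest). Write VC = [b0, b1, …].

VC = [25, 17, 34, 18]

#0 0xb8→b46/s6 MISS; vc=[]
#1 0x67→b25/s1 MISS; vc=[]
#2 0xbb→b46/s6 L1-HIT; vc=[]
#3 0xba→b46/s6 L1-HIT; vc=[]
#4 0xbb→b46/s6 L1-HIT; vc=[]
#5 0xb9→b46/s6 L1-HIT; vc=[]
#6 0xd5→b53/s5 MISS; vc=[]
#7 0x65→b25/s1 L1-HIT; vc=[]
#8 0xe9→b58/s2 MISS; vc=[]
#9 0x66→b25/s1 L1-HIT; vc=[]
#10 0xd6→b53/s5 L1-HIT; vc=[]
#11 0x8b→b34/s2 MISS; vc=[58]
#12 0xb7→b45/s5 MISS; vc=[58,53]
#13 0x27→b9/s1 MISS; vc=[58,53,25]
#14 0x45→b17/s1 MISS; vc=[58,53,25,9]
#15 0x27→b9/s1 VC-HIT; vc=[58,53,25,17]
#16 0x29→b10/s2 MISS; vc=[53,25,17,34]
#17 0x4a→b18/s2 MISS; vc=[25,17,34,10]
#18 0x28→b10/s2 VC-HIT; vc=[25,17,34,18]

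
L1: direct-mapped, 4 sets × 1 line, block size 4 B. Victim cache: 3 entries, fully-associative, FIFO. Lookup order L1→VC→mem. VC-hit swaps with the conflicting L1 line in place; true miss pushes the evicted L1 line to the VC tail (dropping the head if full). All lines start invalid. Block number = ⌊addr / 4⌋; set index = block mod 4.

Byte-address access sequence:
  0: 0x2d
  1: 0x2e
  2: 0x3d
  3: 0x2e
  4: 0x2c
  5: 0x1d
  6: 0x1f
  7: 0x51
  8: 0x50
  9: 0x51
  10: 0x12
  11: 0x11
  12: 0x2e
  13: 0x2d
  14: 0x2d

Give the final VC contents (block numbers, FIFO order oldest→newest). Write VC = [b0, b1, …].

#0 0x2d→b11/s3 MISS; vc=[]
#1 0x2e→b11/s3 L1-HIT; vc=[]
#2 0x3d→b15/s3 MISS; vc=[11]
#3 0x2e→b11/s3 VC-HIT; vc=[15]
#4 0x2c→b11/s3 L1-HIT; vc=[15]
#5 0x1d→b7/s3 MISS; vc=[15,11]
#6 0x1f→b7/s3 L1-HIT; vc=[15,11]
#7 0x51→b20/s0 MISS; vc=[15,11]
#8 0x50→b20/s0 L1-HIT; vc=[15,11]
#9 0x51→b20/s0 L1-HIT; vc=[15,11]
#10 0x12→b4/s0 MISS; vc=[15,11,20]
#11 0x11→b4/s0 L1-HIT; vc=[15,11,20]
#12 0x2e→b11/s3 VC-HIT; vc=[15,7,20]
#13 0x2d→b11/s3 L1-HIT; vc=[15,7,20]
#14 0x2d→b11/s3 L1-HIT; vc=[15,7,20]

VC = [15, 7, 20]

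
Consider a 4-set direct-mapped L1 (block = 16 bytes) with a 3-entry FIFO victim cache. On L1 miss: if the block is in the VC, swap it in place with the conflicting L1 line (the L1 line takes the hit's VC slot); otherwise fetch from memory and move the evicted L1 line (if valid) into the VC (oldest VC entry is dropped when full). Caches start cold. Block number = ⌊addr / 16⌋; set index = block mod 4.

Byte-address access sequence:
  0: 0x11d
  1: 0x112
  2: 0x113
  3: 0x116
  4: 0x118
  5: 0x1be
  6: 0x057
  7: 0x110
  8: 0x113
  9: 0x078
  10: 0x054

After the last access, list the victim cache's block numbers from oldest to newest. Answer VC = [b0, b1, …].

VC = [17, 27]

0: 0x11d (blk 17, set 1) → MISS  vc=[]
1: 0x112 (blk 17, set 1) → L1-HIT  vc=[]
2: 0x113 (blk 17, set 1) → L1-HIT  vc=[]
3: 0x116 (blk 17, set 1) → L1-HIT  vc=[]
4: 0x118 (blk 17, set 1) → L1-HIT  vc=[]
5: 0x1be (blk 27, set 3) → MISS  vc=[]
6: 0x57 (blk 5, set 1) → MISS  vc=[17]
7: 0x110 (blk 17, set 1) → VC-HIT  vc=[5]
8: 0x113 (blk 17, set 1) → L1-HIT  vc=[5]
9: 0x78 (blk 7, set 3) → MISS  vc=[5, 27]
10: 0x54 (blk 5, set 1) → VC-HIT  vc=[17, 27]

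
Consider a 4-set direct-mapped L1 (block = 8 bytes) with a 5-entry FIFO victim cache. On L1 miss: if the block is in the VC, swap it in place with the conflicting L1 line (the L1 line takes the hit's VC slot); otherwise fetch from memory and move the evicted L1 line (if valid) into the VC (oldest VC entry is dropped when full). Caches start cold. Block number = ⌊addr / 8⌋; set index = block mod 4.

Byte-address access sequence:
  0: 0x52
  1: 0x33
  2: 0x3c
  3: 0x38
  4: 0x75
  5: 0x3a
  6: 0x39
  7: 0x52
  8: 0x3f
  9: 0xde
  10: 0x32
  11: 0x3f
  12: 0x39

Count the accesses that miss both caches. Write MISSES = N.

0: 0x52 (blk 10, set 2) → MISS  vc=[]
1: 0x33 (blk 6, set 2) → MISS  vc=[10]
2: 0x3c (blk 7, set 3) → MISS  vc=[10]
3: 0x38 (blk 7, set 3) → L1-HIT  vc=[10]
4: 0x75 (blk 14, set 2) → MISS  vc=[10, 6]
5: 0x3a (blk 7, set 3) → L1-HIT  vc=[10, 6]
6: 0x39 (blk 7, set 3) → L1-HIT  vc=[10, 6]
7: 0x52 (blk 10, set 2) → VC-HIT  vc=[14, 6]
8: 0x3f (blk 7, set 3) → L1-HIT  vc=[14, 6]
9: 0xde (blk 27, set 3) → MISS  vc=[14, 6, 7]
10: 0x32 (blk 6, set 2) → VC-HIT  vc=[14, 10, 7]
11: 0x3f (blk 7, set 3) → VC-HIT  vc=[14, 10, 27]
12: 0x39 (blk 7, set 3) → L1-HIT  vc=[14, 10, 27]

MISSES = 5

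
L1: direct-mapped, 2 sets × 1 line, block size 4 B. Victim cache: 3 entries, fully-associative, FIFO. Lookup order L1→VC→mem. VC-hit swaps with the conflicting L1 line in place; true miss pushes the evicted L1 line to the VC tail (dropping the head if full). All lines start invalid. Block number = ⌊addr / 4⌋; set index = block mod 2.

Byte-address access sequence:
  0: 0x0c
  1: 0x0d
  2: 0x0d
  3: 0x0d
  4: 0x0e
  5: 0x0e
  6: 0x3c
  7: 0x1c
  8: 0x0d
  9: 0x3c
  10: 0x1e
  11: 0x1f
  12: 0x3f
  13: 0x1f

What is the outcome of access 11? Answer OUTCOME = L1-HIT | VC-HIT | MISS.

OUTCOME = L1-HIT

  [0] addr=0xc blk=3 s=1: MISS | VC []
  [1] addr=0xd blk=3 s=1: L1-HIT | VC []
  [2] addr=0xd blk=3 s=1: L1-HIT | VC []
  [3] addr=0xd blk=3 s=1: L1-HIT | VC []
  [4] addr=0xe blk=3 s=1: L1-HIT | VC []
  [5] addr=0xe blk=3 s=1: L1-HIT | VC []
  [6] addr=0x3c blk=15 s=1: MISS | VC [3]
  [7] addr=0x1c blk=7 s=1: MISS | VC [3, 15]
  [8] addr=0xd blk=3 s=1: VC-HIT | VC [7, 15]
  [9] addr=0x3c blk=15 s=1: VC-HIT | VC [7, 3]
  [10] addr=0x1e blk=7 s=1: VC-HIT | VC [15, 3]
  [11] addr=0x1f blk=7 s=1: L1-HIT | VC [15, 3]
  [12] addr=0x3f blk=15 s=1: VC-HIT | VC [7, 3]
  [13] addr=0x1f blk=7 s=1: VC-HIT | VC [15, 3]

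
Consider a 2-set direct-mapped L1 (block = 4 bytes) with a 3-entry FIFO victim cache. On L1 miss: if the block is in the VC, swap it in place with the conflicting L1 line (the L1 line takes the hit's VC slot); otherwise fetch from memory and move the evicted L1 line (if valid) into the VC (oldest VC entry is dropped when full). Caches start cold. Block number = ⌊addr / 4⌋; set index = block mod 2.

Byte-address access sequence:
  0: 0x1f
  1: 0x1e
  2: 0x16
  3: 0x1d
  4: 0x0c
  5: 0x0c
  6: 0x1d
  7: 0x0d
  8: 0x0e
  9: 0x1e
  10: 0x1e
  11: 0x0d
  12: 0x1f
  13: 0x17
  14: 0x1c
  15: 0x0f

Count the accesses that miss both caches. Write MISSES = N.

MISSES = 3

0: 0x1f (blk 7, set 1) → MISS  vc=[]
1: 0x1e (blk 7, set 1) → L1-HIT  vc=[]
2: 0x16 (blk 5, set 1) → MISS  vc=[7]
3: 0x1d (blk 7, set 1) → VC-HIT  vc=[5]
4: 0xc (blk 3, set 1) → MISS  vc=[5, 7]
5: 0xc (blk 3, set 1) → L1-HIT  vc=[5, 7]
6: 0x1d (blk 7, set 1) → VC-HIT  vc=[5, 3]
7: 0xd (blk 3, set 1) → VC-HIT  vc=[5, 7]
8: 0xe (blk 3, set 1) → L1-HIT  vc=[5, 7]
9: 0x1e (blk 7, set 1) → VC-HIT  vc=[5, 3]
10: 0x1e (blk 7, set 1) → L1-HIT  vc=[5, 3]
11: 0xd (blk 3, set 1) → VC-HIT  vc=[5, 7]
12: 0x1f (blk 7, set 1) → VC-HIT  vc=[5, 3]
13: 0x17 (blk 5, set 1) → VC-HIT  vc=[7, 3]
14: 0x1c (blk 7, set 1) → VC-HIT  vc=[5, 3]
15: 0xf (blk 3, set 1) → VC-HIT  vc=[5, 7]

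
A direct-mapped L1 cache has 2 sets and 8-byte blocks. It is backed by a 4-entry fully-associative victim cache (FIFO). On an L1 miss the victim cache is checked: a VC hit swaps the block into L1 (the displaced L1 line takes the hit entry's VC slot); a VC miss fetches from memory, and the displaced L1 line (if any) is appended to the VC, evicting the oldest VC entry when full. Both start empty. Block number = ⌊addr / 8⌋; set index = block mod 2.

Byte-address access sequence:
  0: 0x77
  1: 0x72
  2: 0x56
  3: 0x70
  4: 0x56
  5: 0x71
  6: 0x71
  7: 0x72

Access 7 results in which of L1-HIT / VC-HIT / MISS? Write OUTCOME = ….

OUTCOME = L1-HIT

  [0] addr=0x77 blk=14 s=0: MISS | VC []
  [1] addr=0x72 blk=14 s=0: L1-HIT | VC []
  [2] addr=0x56 blk=10 s=0: MISS | VC [14]
  [3] addr=0x70 blk=14 s=0: VC-HIT | VC [10]
  [4] addr=0x56 blk=10 s=0: VC-HIT | VC [14]
  [5] addr=0x71 blk=14 s=0: VC-HIT | VC [10]
  [6] addr=0x71 blk=14 s=0: L1-HIT | VC [10]
  [7] addr=0x72 blk=14 s=0: L1-HIT | VC [10]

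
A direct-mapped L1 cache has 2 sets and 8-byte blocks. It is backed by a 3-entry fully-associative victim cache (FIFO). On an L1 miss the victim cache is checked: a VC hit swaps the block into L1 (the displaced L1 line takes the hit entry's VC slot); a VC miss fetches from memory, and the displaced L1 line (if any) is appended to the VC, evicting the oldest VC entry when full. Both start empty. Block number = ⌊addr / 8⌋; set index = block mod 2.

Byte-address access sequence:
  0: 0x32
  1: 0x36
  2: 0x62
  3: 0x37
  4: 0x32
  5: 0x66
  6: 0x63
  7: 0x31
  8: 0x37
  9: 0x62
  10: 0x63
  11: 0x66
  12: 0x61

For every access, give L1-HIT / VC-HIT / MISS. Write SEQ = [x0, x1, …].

SEQ = [MISS, L1-HIT, MISS, VC-HIT, L1-HIT, VC-HIT, L1-HIT, VC-HIT, L1-HIT, VC-HIT, L1-HIT, L1-HIT, L1-HIT]

0: 0x32 (blk 6, set 0) → MISS  vc=[]
1: 0x36 (blk 6, set 0) → L1-HIT  vc=[]
2: 0x62 (blk 12, set 0) → MISS  vc=[6]
3: 0x37 (blk 6, set 0) → VC-HIT  vc=[12]
4: 0x32 (blk 6, set 0) → L1-HIT  vc=[12]
5: 0x66 (blk 12, set 0) → VC-HIT  vc=[6]
6: 0x63 (blk 12, set 0) → L1-HIT  vc=[6]
7: 0x31 (blk 6, set 0) → VC-HIT  vc=[12]
8: 0x37 (blk 6, set 0) → L1-HIT  vc=[12]
9: 0x62 (blk 12, set 0) → VC-HIT  vc=[6]
10: 0x63 (blk 12, set 0) → L1-HIT  vc=[6]
11: 0x66 (blk 12, set 0) → L1-HIT  vc=[6]
12: 0x61 (blk 12, set 0) → L1-HIT  vc=[6]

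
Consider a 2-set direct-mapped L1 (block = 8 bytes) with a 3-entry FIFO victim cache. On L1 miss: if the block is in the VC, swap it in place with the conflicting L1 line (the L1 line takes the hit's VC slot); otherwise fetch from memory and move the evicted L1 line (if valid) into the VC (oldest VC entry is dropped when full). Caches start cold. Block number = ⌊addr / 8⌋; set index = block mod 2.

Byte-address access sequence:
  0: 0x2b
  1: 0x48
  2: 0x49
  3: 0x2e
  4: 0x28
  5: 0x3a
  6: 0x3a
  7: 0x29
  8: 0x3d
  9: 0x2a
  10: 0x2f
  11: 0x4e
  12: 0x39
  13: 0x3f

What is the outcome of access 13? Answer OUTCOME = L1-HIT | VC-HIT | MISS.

OUTCOME = L1-HIT

  [0] addr=0x2b blk=5 s=1: MISS | VC []
  [1] addr=0x48 blk=9 s=1: MISS | VC [5]
  [2] addr=0x49 blk=9 s=1: L1-HIT | VC [5]
  [3] addr=0x2e blk=5 s=1: VC-HIT | VC [9]
  [4] addr=0x28 blk=5 s=1: L1-HIT | VC [9]
  [5] addr=0x3a blk=7 s=1: MISS | VC [9, 5]
  [6] addr=0x3a blk=7 s=1: L1-HIT | VC [9, 5]
  [7] addr=0x29 blk=5 s=1: VC-HIT | VC [9, 7]
  [8] addr=0x3d blk=7 s=1: VC-HIT | VC [9, 5]
  [9] addr=0x2a blk=5 s=1: VC-HIT | VC [9, 7]
  [10] addr=0x2f blk=5 s=1: L1-HIT | VC [9, 7]
  [11] addr=0x4e blk=9 s=1: VC-HIT | VC [5, 7]
  [12] addr=0x39 blk=7 s=1: VC-HIT | VC [5, 9]
  [13] addr=0x3f blk=7 s=1: L1-HIT | VC [5, 9]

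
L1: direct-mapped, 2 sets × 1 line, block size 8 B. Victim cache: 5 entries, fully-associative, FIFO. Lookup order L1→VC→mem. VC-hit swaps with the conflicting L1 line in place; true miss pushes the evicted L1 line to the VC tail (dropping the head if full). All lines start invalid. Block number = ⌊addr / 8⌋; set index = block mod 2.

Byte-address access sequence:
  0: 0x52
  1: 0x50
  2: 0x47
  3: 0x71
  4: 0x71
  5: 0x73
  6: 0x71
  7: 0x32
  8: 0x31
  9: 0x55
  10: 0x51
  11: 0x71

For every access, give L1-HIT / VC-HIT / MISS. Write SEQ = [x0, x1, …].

SEQ = [MISS, L1-HIT, MISS, MISS, L1-HIT, L1-HIT, L1-HIT, MISS, L1-HIT, VC-HIT, L1-HIT, VC-HIT]

  [0] addr=0x52 blk=10 s=0: MISS | VC []
  [1] addr=0x50 blk=10 s=0: L1-HIT | VC []
  [2] addr=0x47 blk=8 s=0: MISS | VC [10]
  [3] addr=0x71 blk=14 s=0: MISS | VC [10, 8]
  [4] addr=0x71 blk=14 s=0: L1-HIT | VC [10, 8]
  [5] addr=0x73 blk=14 s=0: L1-HIT | VC [10, 8]
  [6] addr=0x71 blk=14 s=0: L1-HIT | VC [10, 8]
  [7] addr=0x32 blk=6 s=0: MISS | VC [10, 8, 14]
  [8] addr=0x31 blk=6 s=0: L1-HIT | VC [10, 8, 14]
  [9] addr=0x55 blk=10 s=0: VC-HIT | VC [6, 8, 14]
  [10] addr=0x51 blk=10 s=0: L1-HIT | VC [6, 8, 14]
  [11] addr=0x71 blk=14 s=0: VC-HIT | VC [6, 8, 10]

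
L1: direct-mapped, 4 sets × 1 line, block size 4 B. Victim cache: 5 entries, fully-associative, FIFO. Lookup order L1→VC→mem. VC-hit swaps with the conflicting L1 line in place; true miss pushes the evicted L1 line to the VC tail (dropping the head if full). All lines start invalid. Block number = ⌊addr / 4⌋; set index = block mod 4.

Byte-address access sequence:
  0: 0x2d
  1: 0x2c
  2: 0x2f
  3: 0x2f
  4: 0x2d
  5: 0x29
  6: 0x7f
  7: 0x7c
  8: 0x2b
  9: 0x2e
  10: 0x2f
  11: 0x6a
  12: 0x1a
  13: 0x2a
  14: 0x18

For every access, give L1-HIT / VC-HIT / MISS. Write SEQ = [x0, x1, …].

#0 0x2d→b11/s3 MISS; vc=[]
#1 0x2c→b11/s3 L1-HIT; vc=[]
#2 0x2f→b11/s3 L1-HIT; vc=[]
#3 0x2f→b11/s3 L1-HIT; vc=[]
#4 0x2d→b11/s3 L1-HIT; vc=[]
#5 0x29→b10/s2 MISS; vc=[]
#6 0x7f→b31/s3 MISS; vc=[11]
#7 0x7c→b31/s3 L1-HIT; vc=[11]
#8 0x2b→b10/s2 L1-HIT; vc=[11]
#9 0x2e→b11/s3 VC-HIT; vc=[31]
#10 0x2f→b11/s3 L1-HIT; vc=[31]
#11 0x6a→b26/s2 MISS; vc=[31,10]
#12 0x1a→b6/s2 MISS; vc=[31,10,26]
#13 0x2a→b10/s2 VC-HIT; vc=[31,6,26]
#14 0x18→b6/s2 VC-HIT; vc=[31,10,26]

SEQ = [MISS, L1-HIT, L1-HIT, L1-HIT, L1-HIT, MISS, MISS, L1-HIT, L1-HIT, VC-HIT, L1-HIT, MISS, MISS, VC-HIT, VC-HIT]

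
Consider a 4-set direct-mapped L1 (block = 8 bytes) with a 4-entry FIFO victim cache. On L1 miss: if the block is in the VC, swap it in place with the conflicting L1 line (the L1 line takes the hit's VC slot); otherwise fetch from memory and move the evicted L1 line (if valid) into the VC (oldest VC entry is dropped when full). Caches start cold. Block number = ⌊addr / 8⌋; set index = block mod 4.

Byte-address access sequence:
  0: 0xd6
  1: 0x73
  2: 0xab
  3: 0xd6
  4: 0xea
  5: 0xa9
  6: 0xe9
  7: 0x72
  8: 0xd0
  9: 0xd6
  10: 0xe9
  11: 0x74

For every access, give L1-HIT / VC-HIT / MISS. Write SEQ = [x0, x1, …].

SEQ = [MISS, MISS, MISS, VC-HIT, MISS, VC-HIT, VC-HIT, VC-HIT, VC-HIT, L1-HIT, L1-HIT, VC-HIT]

0: 0xd6 (blk 26, set 2) → MISS  vc=[]
1: 0x73 (blk 14, set 2) → MISS  vc=[26]
2: 0xab (blk 21, set 1) → MISS  vc=[26]
3: 0xd6 (blk 26, set 2) → VC-HIT  vc=[14]
4: 0xea (blk 29, set 1) → MISS  vc=[14, 21]
5: 0xa9 (blk 21, set 1) → VC-HIT  vc=[14, 29]
6: 0xe9 (blk 29, set 1) → VC-HIT  vc=[14, 21]
7: 0x72 (blk 14, set 2) → VC-HIT  vc=[26, 21]
8: 0xd0 (blk 26, set 2) → VC-HIT  vc=[14, 21]
9: 0xd6 (blk 26, set 2) → L1-HIT  vc=[14, 21]
10: 0xe9 (blk 29, set 1) → L1-HIT  vc=[14, 21]
11: 0x74 (blk 14, set 2) → VC-HIT  vc=[26, 21]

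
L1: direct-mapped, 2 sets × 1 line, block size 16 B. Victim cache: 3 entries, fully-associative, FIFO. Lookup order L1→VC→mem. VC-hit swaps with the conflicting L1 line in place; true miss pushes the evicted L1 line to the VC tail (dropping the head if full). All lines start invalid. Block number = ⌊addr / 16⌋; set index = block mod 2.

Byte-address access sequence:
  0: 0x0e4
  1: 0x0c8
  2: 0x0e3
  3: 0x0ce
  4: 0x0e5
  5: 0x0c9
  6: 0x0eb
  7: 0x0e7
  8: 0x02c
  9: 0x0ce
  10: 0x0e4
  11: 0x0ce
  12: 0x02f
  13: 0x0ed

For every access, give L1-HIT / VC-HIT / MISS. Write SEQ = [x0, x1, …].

  [0] addr=0xe4 blk=14 s=0: MISS | VC []
  [1] addr=0xc8 blk=12 s=0: MISS | VC [14]
  [2] addr=0xe3 blk=14 s=0: VC-HIT | VC [12]
  [3] addr=0xce blk=12 s=0: VC-HIT | VC [14]
  [4] addr=0xe5 blk=14 s=0: VC-HIT | VC [12]
  [5] addr=0xc9 blk=12 s=0: VC-HIT | VC [14]
  [6] addr=0xeb blk=14 s=0: VC-HIT | VC [12]
  [7] addr=0xe7 blk=14 s=0: L1-HIT | VC [12]
  [8] addr=0x2c blk=2 s=0: MISS | VC [12, 14]
  [9] addr=0xce blk=12 s=0: VC-HIT | VC [2, 14]
  [10] addr=0xe4 blk=14 s=0: VC-HIT | VC [2, 12]
  [11] addr=0xce blk=12 s=0: VC-HIT | VC [2, 14]
  [12] addr=0x2f blk=2 s=0: VC-HIT | VC [12, 14]
  [13] addr=0xed blk=14 s=0: VC-HIT | VC [12, 2]

SEQ = [MISS, MISS, VC-HIT, VC-HIT, VC-HIT, VC-HIT, VC-HIT, L1-HIT, MISS, VC-HIT, VC-HIT, VC-HIT, VC-HIT, VC-HIT]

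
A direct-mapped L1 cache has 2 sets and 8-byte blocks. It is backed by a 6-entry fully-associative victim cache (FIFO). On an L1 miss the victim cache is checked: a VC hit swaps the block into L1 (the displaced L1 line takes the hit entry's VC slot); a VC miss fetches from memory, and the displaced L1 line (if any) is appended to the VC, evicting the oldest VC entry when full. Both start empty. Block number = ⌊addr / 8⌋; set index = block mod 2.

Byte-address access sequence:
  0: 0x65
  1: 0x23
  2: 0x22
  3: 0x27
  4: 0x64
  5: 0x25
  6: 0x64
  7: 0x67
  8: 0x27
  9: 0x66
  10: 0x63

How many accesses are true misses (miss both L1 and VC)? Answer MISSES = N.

MISSES = 2

  [0] addr=0x65 blk=12 s=0: MISS | VC []
  [1] addr=0x23 blk=4 s=0: MISS | VC [12]
  [2] addr=0x22 blk=4 s=0: L1-HIT | VC [12]
  [3] addr=0x27 blk=4 s=0: L1-HIT | VC [12]
  [4] addr=0x64 blk=12 s=0: VC-HIT | VC [4]
  [5] addr=0x25 blk=4 s=0: VC-HIT | VC [12]
  [6] addr=0x64 blk=12 s=0: VC-HIT | VC [4]
  [7] addr=0x67 blk=12 s=0: L1-HIT | VC [4]
  [8] addr=0x27 blk=4 s=0: VC-HIT | VC [12]
  [9] addr=0x66 blk=12 s=0: VC-HIT | VC [4]
  [10] addr=0x63 blk=12 s=0: L1-HIT | VC [4]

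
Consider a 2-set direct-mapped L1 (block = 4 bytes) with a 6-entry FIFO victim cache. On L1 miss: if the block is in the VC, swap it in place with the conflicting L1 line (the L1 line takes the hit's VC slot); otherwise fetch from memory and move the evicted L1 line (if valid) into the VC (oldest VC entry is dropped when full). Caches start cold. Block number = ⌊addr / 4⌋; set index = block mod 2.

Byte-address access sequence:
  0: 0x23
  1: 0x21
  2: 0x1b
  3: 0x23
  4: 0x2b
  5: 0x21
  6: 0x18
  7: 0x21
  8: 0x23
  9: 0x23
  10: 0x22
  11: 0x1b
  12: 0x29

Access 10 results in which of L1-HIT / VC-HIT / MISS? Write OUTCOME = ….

0: 0x23 (blk 8, set 0) → MISS  vc=[]
1: 0x21 (blk 8, set 0) → L1-HIT  vc=[]
2: 0x1b (blk 6, set 0) → MISS  vc=[8]
3: 0x23 (blk 8, set 0) → VC-HIT  vc=[6]
4: 0x2b (blk 10, set 0) → MISS  vc=[6, 8]
5: 0x21 (blk 8, set 0) → VC-HIT  vc=[6, 10]
6: 0x18 (blk 6, set 0) → VC-HIT  vc=[8, 10]
7: 0x21 (blk 8, set 0) → VC-HIT  vc=[6, 10]
8: 0x23 (blk 8, set 0) → L1-HIT  vc=[6, 10]
9: 0x23 (blk 8, set 0) → L1-HIT  vc=[6, 10]
10: 0x22 (blk 8, set 0) → L1-HIT  vc=[6, 10]
11: 0x1b (blk 6, set 0) → VC-HIT  vc=[8, 10]
12: 0x29 (blk 10, set 0) → VC-HIT  vc=[8, 6]

OUTCOME = L1-HIT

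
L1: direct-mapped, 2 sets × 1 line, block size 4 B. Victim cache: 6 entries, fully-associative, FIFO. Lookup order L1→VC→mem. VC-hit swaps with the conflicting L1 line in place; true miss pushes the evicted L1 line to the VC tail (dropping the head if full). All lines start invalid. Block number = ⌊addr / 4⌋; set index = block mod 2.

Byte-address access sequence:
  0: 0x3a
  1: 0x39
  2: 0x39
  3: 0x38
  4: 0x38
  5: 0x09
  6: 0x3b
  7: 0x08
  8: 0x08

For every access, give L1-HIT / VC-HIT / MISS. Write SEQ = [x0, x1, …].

SEQ = [MISS, L1-HIT, L1-HIT, L1-HIT, L1-HIT, MISS, VC-HIT, VC-HIT, L1-HIT]

#0 0x3a→b14/s0 MISS; vc=[]
#1 0x39→b14/s0 L1-HIT; vc=[]
#2 0x39→b14/s0 L1-HIT; vc=[]
#3 0x38→b14/s0 L1-HIT; vc=[]
#4 0x38→b14/s0 L1-HIT; vc=[]
#5 0x9→b2/s0 MISS; vc=[14]
#6 0x3b→b14/s0 VC-HIT; vc=[2]
#7 0x8→b2/s0 VC-HIT; vc=[14]
#8 0x8→b2/s0 L1-HIT; vc=[14]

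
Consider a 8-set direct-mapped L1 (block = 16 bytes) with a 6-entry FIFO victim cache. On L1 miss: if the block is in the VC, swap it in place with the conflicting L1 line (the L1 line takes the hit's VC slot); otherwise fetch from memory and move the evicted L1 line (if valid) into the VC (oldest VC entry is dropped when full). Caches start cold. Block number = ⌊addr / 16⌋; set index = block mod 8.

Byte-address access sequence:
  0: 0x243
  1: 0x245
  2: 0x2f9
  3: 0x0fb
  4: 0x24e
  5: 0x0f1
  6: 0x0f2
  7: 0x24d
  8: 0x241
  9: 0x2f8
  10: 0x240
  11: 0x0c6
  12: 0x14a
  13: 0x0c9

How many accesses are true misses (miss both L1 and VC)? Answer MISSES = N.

#0 0x243→b36/s4 MISS; vc=[]
#1 0x245→b36/s4 L1-HIT; vc=[]
#2 0x2f9→b47/s7 MISS; vc=[]
#3 0xfb→b15/s7 MISS; vc=[47]
#4 0x24e→b36/s4 L1-HIT; vc=[47]
#5 0xf1→b15/s7 L1-HIT; vc=[47]
#6 0xf2→b15/s7 L1-HIT; vc=[47]
#7 0x24d→b36/s4 L1-HIT; vc=[47]
#8 0x241→b36/s4 L1-HIT; vc=[47]
#9 0x2f8→b47/s7 VC-HIT; vc=[15]
#10 0x240→b36/s4 L1-HIT; vc=[15]
#11 0xc6→b12/s4 MISS; vc=[15,36]
#12 0x14a→b20/s4 MISS; vc=[15,36,12]
#13 0xc9→b12/s4 VC-HIT; vc=[15,36,20]

MISSES = 5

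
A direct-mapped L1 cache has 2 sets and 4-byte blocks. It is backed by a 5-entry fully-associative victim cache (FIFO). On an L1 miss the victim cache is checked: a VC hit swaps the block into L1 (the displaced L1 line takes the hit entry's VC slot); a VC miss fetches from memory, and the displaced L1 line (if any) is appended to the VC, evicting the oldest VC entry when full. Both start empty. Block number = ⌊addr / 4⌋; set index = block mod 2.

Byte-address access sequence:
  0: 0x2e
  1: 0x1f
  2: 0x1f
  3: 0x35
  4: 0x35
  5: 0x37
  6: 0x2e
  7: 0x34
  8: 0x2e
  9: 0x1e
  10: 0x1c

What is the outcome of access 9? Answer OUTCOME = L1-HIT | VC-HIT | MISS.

#0 0x2e→b11/s1 MISS; vc=[]
#1 0x1f→b7/s1 MISS; vc=[11]
#2 0x1f→b7/s1 L1-HIT; vc=[11]
#3 0x35→b13/s1 MISS; vc=[11,7]
#4 0x35→b13/s1 L1-HIT; vc=[11,7]
#5 0x37→b13/s1 L1-HIT; vc=[11,7]
#6 0x2e→b11/s1 VC-HIT; vc=[13,7]
#7 0x34→b13/s1 VC-HIT; vc=[11,7]
#8 0x2e→b11/s1 VC-HIT; vc=[13,7]
#9 0x1e→b7/s1 VC-HIT; vc=[13,11]
#10 0x1c→b7/s1 L1-HIT; vc=[13,11]

OUTCOME = VC-HIT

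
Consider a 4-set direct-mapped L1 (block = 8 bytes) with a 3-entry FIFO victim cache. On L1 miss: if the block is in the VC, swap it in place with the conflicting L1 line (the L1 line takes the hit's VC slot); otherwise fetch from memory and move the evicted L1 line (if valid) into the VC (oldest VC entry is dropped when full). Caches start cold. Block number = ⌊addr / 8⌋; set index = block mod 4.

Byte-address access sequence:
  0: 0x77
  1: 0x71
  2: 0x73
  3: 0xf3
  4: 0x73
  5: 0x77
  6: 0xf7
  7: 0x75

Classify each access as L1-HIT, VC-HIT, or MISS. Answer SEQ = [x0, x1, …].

SEQ = [MISS, L1-HIT, L1-HIT, MISS, VC-HIT, L1-HIT, VC-HIT, VC-HIT]

0: 0x77 (blk 14, set 2) → MISS  vc=[]
1: 0x71 (blk 14, set 2) → L1-HIT  vc=[]
2: 0x73 (blk 14, set 2) → L1-HIT  vc=[]
3: 0xf3 (blk 30, set 2) → MISS  vc=[14]
4: 0x73 (blk 14, set 2) → VC-HIT  vc=[30]
5: 0x77 (blk 14, set 2) → L1-HIT  vc=[30]
6: 0xf7 (blk 30, set 2) → VC-HIT  vc=[14]
7: 0x75 (blk 14, set 2) → VC-HIT  vc=[30]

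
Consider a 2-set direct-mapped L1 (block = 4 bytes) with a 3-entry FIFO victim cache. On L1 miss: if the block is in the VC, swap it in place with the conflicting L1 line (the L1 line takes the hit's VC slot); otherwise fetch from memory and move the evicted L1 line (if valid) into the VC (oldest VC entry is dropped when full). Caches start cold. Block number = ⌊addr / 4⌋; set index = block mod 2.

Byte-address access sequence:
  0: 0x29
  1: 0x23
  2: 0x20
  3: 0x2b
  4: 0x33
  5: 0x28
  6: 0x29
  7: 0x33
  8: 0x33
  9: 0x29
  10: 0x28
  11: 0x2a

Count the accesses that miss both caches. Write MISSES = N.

MISSES = 3

  [0] addr=0x29 blk=10 s=0: MISS | VC []
  [1] addr=0x23 blk=8 s=0: MISS | VC [10]
  [2] addr=0x20 blk=8 s=0: L1-HIT | VC [10]
  [3] addr=0x2b blk=10 s=0: VC-HIT | VC [8]
  [4] addr=0x33 blk=12 s=0: MISS | VC [8, 10]
  [5] addr=0x28 blk=10 s=0: VC-HIT | VC [8, 12]
  [6] addr=0x29 blk=10 s=0: L1-HIT | VC [8, 12]
  [7] addr=0x33 blk=12 s=0: VC-HIT | VC [8, 10]
  [8] addr=0x33 blk=12 s=0: L1-HIT | VC [8, 10]
  [9] addr=0x29 blk=10 s=0: VC-HIT | VC [8, 12]
  [10] addr=0x28 blk=10 s=0: L1-HIT | VC [8, 12]
  [11] addr=0x2a blk=10 s=0: L1-HIT | VC [8, 12]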